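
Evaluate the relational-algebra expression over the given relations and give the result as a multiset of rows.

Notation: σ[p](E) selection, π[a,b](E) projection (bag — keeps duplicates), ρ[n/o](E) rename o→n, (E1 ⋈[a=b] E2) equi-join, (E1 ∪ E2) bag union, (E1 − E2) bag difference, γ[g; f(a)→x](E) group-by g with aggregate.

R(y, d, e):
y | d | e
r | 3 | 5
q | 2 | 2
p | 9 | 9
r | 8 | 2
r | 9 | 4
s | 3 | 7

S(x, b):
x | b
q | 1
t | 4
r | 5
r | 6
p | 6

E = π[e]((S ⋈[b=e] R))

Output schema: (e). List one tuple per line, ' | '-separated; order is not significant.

Row counts bottom-up:
  S → 5
  R → 6
  (S ⋈[b=e] R) → 2
  π[e]((S ⋈[b=e] R)) → 2

== RESULT ==
e
4
5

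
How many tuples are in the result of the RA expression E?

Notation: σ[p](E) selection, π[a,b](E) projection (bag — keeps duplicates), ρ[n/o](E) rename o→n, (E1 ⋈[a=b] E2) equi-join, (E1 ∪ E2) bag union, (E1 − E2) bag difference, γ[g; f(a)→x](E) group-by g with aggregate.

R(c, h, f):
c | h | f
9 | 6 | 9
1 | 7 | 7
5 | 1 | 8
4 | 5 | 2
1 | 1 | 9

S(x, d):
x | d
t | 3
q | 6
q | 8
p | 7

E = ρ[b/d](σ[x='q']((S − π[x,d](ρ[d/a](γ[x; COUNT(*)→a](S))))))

Row counts bottom-up:
  S → 4
  S → 4
  γ[x; COUNT(*)→a](S) → 3
  ρ[d/a](γ[x; COUNT(*)→a](S)) → 3
  π[x,d](ρ[d/a](γ[x; COUNT(*)→a](S))) → 3
  (S − π[x,d](ρ[d/a](γ[x; COUNT(*)→a](S)))) → 4
  σ[x='q']((S − π[x,d](ρ[d/a](γ[x; COUNT(*)→a](S))))) → 2
  ρ[b/d](σ[x='q']((S − π[x,d](ρ[d/a](γ[x; COUNT(*)→a](S)))))) → 2

|E| = 2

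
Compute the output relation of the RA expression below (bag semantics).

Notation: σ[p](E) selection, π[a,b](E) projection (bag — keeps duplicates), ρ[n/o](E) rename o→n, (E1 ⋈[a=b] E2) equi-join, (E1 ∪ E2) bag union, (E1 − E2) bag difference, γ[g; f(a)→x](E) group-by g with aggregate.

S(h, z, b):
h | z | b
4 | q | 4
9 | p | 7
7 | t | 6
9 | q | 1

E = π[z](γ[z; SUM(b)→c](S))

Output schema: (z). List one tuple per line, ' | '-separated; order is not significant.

Subexpression sizes:
  S → 4
  γ[z; SUM(b)→c](S) → 3
  π[z](γ[z; SUM(b)→c](S)) → 3

== RESULT ==
z
p
q
t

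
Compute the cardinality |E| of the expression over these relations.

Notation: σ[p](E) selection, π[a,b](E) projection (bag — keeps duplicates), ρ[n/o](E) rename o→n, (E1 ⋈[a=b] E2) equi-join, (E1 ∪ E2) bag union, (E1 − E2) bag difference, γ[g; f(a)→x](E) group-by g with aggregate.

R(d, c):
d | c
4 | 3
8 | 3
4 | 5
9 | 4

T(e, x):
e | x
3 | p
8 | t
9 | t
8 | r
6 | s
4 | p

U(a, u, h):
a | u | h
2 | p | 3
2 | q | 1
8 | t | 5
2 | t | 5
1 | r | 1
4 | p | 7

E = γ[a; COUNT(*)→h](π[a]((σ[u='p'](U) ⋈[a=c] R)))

Row counts bottom-up:
  U → 6
  σ[u='p'](U) → 2
  R → 4
  (σ[u='p'](U) ⋈[a=c] R) → 1
  π[a]((σ[u='p'](U) ⋈[a=c] R)) → 1
  γ[a; COUNT(*)→h](π[a]((σ[u='p'](U) ⋈[a=c] R))) → 1

|E| = 1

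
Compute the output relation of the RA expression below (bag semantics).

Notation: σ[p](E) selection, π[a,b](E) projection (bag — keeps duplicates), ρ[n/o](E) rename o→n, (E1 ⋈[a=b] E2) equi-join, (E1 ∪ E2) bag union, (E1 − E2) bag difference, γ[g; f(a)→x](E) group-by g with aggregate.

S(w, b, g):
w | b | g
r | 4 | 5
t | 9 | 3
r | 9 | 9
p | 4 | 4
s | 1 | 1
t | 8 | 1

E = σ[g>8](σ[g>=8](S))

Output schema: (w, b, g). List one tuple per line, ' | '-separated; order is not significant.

Stepwise |·|:
  S → 6
  σ[g>=8](S) → 1
  σ[g>8](σ[g>=8](S)) → 1

== RESULT ==
w | b | g
r | 9 | 9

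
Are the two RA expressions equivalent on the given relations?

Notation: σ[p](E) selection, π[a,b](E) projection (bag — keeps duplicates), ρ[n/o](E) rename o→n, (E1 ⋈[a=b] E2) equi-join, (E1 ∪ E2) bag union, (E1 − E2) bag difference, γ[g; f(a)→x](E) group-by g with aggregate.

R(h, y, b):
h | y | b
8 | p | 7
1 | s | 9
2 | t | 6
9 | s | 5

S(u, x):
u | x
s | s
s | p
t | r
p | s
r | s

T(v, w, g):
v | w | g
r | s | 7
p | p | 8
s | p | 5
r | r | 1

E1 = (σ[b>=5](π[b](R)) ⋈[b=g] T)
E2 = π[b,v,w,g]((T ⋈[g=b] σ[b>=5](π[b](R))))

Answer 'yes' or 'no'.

E1 stepwise |·|:
  R → 4
  π[b](R) → 4
  σ[b>=5](π[b](R)) → 4
  T → 4
  (σ[b>=5](π[b](R)) ⋈[b=g] T) → 2
E2 stepwise |·|:
  T → 4
  R → 4
  π[b](R) → 4
  σ[b>=5](π[b](R)) → 4
  (T ⋈[g=b] σ[b>=5](π[b](R))) → 2
  π[b,v,w,g]((T ⋈[g=b] σ[b>=5](π[b](R)))) → 2

E1 and E2 produce the same multiset:
b | v | w | g
5 | s | p | 5
7 | r | s | 7

yes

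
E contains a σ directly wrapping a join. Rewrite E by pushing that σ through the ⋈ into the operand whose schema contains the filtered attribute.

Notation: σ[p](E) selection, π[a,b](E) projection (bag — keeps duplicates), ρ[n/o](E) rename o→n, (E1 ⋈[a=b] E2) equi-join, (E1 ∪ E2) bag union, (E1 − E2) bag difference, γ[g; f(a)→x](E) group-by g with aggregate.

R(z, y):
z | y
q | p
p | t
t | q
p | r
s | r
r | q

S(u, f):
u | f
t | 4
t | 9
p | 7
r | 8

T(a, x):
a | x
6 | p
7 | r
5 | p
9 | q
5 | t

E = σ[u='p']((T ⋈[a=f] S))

σ filters on u, owned by the right side.
E' = (T ⋈[a=f] σ[u='p'](S))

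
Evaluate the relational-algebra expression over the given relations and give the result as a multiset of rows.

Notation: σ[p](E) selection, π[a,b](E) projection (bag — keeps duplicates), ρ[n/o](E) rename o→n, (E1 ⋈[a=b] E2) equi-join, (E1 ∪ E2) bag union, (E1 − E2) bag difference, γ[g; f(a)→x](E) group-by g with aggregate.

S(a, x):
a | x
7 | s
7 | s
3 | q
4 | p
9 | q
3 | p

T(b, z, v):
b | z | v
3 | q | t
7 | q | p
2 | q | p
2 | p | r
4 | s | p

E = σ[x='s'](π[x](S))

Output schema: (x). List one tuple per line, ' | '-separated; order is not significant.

Subexpression sizes:
  S → 6
  π[x](S) → 6
  σ[x='s'](π[x](S)) → 2

== RESULT ==
x
s
s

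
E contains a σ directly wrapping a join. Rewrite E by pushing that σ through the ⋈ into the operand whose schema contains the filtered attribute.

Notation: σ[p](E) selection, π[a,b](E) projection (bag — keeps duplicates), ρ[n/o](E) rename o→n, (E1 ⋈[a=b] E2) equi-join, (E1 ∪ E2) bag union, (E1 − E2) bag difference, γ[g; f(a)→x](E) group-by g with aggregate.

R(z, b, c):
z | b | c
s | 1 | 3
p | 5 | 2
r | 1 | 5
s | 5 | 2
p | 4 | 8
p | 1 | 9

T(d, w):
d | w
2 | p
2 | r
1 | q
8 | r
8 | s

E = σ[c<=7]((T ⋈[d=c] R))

σ filters on c, owned by the right side.
E' = (T ⋈[d=c] σ[c<=7](R))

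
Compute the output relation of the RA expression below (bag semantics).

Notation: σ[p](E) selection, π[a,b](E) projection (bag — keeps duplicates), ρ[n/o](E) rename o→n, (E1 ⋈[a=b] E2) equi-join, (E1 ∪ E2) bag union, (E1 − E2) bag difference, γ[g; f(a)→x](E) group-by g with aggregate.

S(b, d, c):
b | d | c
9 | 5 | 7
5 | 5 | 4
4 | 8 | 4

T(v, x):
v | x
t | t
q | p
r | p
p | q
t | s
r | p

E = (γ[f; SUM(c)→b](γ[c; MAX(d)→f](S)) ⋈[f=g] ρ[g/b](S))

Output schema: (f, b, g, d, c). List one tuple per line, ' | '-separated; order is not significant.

Stepwise |·|:
  S → 3
  γ[c; MAX(d)→f](S) → 2
  γ[f; SUM(c)→b](γ[c; MAX(d)→f](S)) → 2
  S → 3
  ρ[g/b](S) → 3
  (γ[f; SUM(c)→b](γ[c; MAX(d)→f](S)) ⋈[f=g] ρ[g/b](S)) → 1

== RESULT ==
f | b | g | d | c
5 | 7 | 5 | 5 | 4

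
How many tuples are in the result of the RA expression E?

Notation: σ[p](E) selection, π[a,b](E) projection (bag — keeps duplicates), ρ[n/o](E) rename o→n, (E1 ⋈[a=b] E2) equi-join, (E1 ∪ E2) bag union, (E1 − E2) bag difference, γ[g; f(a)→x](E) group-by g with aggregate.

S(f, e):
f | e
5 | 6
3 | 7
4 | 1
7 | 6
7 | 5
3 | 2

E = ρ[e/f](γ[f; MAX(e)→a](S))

Subexpression sizes:
  S → 6
  γ[f; MAX(e)→a](S) → 4
  ρ[e/f](γ[f; MAX(e)→a](S)) → 4

|E| = 4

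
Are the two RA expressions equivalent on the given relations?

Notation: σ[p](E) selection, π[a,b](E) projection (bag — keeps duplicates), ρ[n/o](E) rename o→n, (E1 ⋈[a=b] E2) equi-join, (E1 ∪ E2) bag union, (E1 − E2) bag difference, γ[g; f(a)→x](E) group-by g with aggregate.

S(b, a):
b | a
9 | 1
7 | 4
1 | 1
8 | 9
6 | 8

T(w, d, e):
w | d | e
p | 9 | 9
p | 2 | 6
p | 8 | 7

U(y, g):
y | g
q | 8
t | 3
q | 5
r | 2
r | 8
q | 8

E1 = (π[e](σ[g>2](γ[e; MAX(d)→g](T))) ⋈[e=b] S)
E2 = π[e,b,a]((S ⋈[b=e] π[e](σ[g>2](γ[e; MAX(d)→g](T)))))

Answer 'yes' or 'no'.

E1 per-node cardinality:
  T → 3
  γ[e; MAX(d)→g](T) → 3
  σ[g>2](γ[e; MAX(d)→g](T)) → 2
  π[e](σ[g>2](γ[e; MAX(d)→g](T))) → 2
  S → 5
  (π[e](σ[g>2](γ[e; MAX(d)→g](T))) ⋈[e=b] S) → 2
E2 per-node cardinality:
  S → 5
  T → 3
  γ[e; MAX(d)→g](T) → 3
  σ[g>2](γ[e; MAX(d)→g](T)) → 2
  π[e](σ[g>2](γ[e; MAX(d)→g](T))) → 2
  (S ⋈[b=e] π[e](σ[g>2](γ[e; MAX(d)→g](T)))) → 2
  π[e,b,a]((S ⋈[b=e] π[e](σ[g>2](γ[e; MAX(d)→g](T))))) → 2

E1 and E2 produce the same multiset:
e | b | a
7 | 7 | 4
9 | 9 | 1

yes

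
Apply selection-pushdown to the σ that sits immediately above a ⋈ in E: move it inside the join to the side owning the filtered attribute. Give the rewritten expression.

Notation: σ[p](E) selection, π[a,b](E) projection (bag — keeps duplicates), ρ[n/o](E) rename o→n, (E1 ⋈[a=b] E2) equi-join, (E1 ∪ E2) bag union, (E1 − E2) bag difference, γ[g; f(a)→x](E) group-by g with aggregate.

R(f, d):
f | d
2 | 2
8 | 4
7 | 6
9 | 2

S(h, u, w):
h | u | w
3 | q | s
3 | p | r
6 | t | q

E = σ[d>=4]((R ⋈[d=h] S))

σ filters on d, owned by the left side.
E' = (σ[d>=4](R) ⋈[d=h] S)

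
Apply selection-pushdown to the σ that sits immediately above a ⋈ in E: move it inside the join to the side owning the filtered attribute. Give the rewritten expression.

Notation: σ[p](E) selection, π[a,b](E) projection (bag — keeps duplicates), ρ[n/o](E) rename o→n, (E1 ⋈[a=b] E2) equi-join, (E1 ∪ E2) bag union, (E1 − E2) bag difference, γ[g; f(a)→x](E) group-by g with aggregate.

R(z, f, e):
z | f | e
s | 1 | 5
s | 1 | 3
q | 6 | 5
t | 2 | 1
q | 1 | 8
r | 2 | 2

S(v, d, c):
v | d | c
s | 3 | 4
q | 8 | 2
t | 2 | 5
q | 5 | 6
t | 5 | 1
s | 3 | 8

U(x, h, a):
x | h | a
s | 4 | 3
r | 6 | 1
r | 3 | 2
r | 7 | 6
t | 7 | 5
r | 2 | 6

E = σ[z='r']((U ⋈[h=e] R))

σ filters on z, owned by the right side.
E' = (U ⋈[h=e] σ[z='r'](R))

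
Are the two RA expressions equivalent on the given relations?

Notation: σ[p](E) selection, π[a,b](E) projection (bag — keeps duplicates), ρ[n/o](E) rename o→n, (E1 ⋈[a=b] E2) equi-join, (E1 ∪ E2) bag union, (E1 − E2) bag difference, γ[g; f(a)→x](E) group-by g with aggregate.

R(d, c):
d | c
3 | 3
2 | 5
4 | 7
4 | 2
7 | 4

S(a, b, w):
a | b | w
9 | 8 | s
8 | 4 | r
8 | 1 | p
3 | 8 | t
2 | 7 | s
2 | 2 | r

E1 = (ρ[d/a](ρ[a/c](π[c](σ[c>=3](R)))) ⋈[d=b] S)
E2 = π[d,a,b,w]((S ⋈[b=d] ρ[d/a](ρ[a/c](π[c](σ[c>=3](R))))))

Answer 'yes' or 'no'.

E1 per-node cardinality:
  R → 5
  σ[c>=3](R) → 4
  π[c](σ[c>=3](R)) → 4
  ρ[a/c](π[c](σ[c>=3](R))) → 4
  ρ[d/a](ρ[a/c](π[c](σ[c>=3](R)))) → 4
  S → 6
  (ρ[d/a](ρ[a/c](π[c](σ[c>=3](R)))) ⋈[d=b] S) → 2
E2 per-node cardinality:
  S → 6
  R → 5
  σ[c>=3](R) → 4
  π[c](σ[c>=3](R)) → 4
  ρ[a/c](π[c](σ[c>=3](R))) → 4
  ρ[d/a](ρ[a/c](π[c](σ[c>=3](R)))) → 4
  (S ⋈[b=d] ρ[d/a](ρ[a/c](π[c](σ[c>=3](R))))) → 2
  π[d,a,b,w]((S ⋈[b=d] ρ[d/a](ρ[a/c](π[c](σ[c>=3](R)))))) → 2

E1 and E2 produce the same multiset:
d | a | b | w
4 | 8 | 4 | r
7 | 2 | 7 | s

yes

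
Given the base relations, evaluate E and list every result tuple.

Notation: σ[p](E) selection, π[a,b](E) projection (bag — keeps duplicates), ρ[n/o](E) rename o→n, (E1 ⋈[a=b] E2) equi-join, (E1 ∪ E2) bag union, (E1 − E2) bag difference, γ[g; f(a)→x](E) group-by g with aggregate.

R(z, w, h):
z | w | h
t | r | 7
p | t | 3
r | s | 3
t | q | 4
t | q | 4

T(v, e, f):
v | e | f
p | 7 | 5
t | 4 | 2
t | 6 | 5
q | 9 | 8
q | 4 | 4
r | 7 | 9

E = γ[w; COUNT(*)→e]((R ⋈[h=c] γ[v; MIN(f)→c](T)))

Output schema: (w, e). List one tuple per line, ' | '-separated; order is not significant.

Row counts bottom-up:
  R → 5
  T → 6
  γ[v; MIN(f)→c](T) → 4
  (R ⋈[h=c] γ[v; MIN(f)→c](T)) → 2
  γ[w; COUNT(*)→e]((R ⋈[h=c] γ[v; MIN(f)→c](T))) → 1

== RESULT ==
w | e
q | 2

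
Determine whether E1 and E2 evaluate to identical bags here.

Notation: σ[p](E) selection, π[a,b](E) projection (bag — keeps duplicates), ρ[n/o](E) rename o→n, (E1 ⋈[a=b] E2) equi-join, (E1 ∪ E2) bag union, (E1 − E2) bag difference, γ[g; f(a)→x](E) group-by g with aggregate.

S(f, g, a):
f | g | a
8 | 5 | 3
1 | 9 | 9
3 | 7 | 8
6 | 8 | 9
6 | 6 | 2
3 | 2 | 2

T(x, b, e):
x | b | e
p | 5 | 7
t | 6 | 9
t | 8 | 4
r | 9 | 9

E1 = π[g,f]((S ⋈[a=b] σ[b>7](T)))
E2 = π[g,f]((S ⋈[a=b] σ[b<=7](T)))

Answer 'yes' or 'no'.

E1 row counts bottom-up:
  S → 6
  T → 4
  σ[b>7](T) → 2
  (S ⋈[a=b] σ[b>7](T)) → 3
  π[g,f]((S ⋈[a=b] σ[b>7](T))) → 3
E2 row counts bottom-up:
  S → 6
  T → 4
  σ[b<=7](T) → 2
  (S ⋈[a=b] σ[b<=7](T)) → 0
  π[g,f]((S ⋈[a=b] σ[b<=7](T))) → 0

E1 result:
g | f
7 | 3
8 | 6
9 | 1
E2 result:
g | f
(0 rows)
Witness: (9, 1) appears 1× in E1 but 0× in E2.

no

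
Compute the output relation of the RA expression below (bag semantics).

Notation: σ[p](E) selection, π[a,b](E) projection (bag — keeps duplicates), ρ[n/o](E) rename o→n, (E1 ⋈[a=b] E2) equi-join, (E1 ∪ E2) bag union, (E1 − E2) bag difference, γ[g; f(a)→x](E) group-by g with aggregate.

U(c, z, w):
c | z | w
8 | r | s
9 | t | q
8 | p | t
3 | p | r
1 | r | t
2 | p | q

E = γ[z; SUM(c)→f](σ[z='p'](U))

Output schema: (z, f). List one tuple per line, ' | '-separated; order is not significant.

Stepwise |·|:
  U → 6
  σ[z='p'](U) → 3
  γ[z; SUM(c)→f](σ[z='p'](U)) → 1

== RESULT ==
z | f
p | 13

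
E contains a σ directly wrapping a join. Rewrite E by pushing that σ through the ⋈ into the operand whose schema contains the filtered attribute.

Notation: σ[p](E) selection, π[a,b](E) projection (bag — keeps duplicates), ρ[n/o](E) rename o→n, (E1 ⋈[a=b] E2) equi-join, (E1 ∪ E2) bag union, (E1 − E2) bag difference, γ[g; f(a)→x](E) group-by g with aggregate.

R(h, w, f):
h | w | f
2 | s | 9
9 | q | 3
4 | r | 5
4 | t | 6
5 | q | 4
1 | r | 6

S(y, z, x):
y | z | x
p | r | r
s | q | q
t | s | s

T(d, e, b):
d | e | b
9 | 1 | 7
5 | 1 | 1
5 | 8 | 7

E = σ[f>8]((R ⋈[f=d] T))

σ filters on f, owned by the left side.
E' = (σ[f>8](R) ⋈[f=d] T)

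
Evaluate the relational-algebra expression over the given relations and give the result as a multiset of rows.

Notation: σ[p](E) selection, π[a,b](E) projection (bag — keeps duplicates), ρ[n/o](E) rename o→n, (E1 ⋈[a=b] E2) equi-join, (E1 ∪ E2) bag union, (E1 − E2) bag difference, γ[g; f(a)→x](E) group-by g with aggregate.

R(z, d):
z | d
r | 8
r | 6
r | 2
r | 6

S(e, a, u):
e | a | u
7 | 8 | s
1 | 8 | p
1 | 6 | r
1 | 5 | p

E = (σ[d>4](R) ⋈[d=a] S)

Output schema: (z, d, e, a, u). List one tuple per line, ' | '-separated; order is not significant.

Subexpression sizes:
  R → 4
  σ[d>4](R) → 3
  S → 4
  (σ[d>4](R) ⋈[d=a] S) → 4

== RESULT ==
z | d | e | a | u
r | 6 | 1 | 6 | r
r | 6 | 1 | 6 | r
r | 8 | 1 | 8 | p
r | 8 | 7 | 8 | s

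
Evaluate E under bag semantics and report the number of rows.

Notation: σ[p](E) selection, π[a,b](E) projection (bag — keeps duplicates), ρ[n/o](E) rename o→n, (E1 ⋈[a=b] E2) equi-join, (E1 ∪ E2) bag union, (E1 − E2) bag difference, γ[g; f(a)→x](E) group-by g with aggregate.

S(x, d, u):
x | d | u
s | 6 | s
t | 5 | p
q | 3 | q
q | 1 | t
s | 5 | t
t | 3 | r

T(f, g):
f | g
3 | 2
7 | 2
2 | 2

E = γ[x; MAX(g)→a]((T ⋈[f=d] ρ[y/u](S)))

Row counts bottom-up:
  T → 3
  S → 6
  ρ[y/u](S) → 6
  (T ⋈[f=d] ρ[y/u](S)) → 2
  γ[x; MAX(g)→a]((T ⋈[f=d] ρ[y/u](S))) → 2

|E| = 2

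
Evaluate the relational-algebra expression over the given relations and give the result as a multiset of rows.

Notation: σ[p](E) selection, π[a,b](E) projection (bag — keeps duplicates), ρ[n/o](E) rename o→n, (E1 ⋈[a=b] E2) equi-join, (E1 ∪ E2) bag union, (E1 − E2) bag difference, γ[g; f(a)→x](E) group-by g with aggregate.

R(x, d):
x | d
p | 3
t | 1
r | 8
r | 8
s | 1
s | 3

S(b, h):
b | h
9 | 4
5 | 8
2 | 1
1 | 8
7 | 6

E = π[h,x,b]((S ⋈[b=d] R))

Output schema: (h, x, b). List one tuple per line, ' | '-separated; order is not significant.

Stepwise |·|:
  S → 5
  R → 6
  (S ⋈[b=d] R) → 2
  π[h,x,b]((S ⋈[b=d] R)) → 2

== RESULT ==
h | x | b
8 | s | 1
8 | t | 1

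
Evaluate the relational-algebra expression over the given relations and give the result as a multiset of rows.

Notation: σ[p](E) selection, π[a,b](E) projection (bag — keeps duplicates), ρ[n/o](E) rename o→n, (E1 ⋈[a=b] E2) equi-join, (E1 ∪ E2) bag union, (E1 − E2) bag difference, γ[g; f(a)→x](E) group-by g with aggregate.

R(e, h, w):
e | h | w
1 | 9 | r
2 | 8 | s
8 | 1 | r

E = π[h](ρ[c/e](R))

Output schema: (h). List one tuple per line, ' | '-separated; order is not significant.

Subexpression sizes:
  R → 3
  ρ[c/e](R) → 3
  π[h](ρ[c/e](R)) → 3

== RESULT ==
h
1
8
9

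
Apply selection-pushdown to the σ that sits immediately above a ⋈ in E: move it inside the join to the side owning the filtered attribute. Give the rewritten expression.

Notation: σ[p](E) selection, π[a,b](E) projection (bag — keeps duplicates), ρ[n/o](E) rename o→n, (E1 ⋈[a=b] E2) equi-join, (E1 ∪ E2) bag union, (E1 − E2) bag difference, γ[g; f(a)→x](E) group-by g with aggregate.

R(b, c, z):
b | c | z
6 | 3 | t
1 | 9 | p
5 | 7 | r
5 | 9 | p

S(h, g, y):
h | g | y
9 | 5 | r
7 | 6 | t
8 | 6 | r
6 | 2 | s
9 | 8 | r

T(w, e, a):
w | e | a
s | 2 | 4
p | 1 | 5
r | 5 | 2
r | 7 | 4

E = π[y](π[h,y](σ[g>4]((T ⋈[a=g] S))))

σ filters on g, owned by the right side.
E' = π[y](π[h,y]((T ⋈[a=g] σ[g>4](S))))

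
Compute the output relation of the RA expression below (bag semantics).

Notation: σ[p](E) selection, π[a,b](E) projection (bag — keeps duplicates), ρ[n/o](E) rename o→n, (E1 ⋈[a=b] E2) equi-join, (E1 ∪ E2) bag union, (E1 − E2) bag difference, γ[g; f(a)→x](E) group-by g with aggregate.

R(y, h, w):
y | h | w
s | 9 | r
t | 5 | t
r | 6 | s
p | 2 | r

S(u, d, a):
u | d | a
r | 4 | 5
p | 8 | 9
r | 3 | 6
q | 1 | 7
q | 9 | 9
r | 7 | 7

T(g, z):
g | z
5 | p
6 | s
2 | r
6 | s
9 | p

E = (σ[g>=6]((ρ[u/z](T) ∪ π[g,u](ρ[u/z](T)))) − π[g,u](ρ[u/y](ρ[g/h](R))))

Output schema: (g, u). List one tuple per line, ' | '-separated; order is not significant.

Subexpression sizes:
  T → 5
  ρ[u/z](T) → 5
  T → 5
  ρ[u/z](T) → 5
  π[g,u](ρ[u/z](T)) → 5
  (ρ[u/z](T) ∪ π[g,u](ρ[u/z](T))) → 10
  σ[g>=6]((ρ[u/z](T) ∪ π[g,u](ρ[u/z](T)))) → 6
  R → 4
  ρ[g/h](R) → 4
  ρ[u/y](ρ[g/h](R)) → 4
  π[g,u](ρ[u/y](ρ[g/h](R))) → 4
  (σ[g>=6]((ρ[u/z](T) ∪ π[g,u](ρ[u/z](T)))) − π[g,u](ρ[u/y](ρ[g/h](R)))) → 6

== RESULT ==
g | u
6 | s
6 | s
6 | s
6 | s
9 | p
9 | p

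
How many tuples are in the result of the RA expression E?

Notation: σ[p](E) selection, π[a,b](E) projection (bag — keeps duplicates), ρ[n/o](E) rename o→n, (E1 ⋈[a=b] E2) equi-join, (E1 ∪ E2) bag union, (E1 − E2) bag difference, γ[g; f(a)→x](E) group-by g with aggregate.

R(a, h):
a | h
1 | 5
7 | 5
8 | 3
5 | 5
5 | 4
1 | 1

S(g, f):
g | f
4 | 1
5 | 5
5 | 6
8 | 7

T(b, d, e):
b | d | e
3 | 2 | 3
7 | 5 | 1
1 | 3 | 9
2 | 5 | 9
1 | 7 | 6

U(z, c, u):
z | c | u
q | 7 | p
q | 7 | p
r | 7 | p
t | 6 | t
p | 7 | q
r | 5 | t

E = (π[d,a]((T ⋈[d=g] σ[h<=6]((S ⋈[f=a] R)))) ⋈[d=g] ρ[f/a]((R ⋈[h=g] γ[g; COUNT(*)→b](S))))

Subexpression sizes:
  T → 5
  S → 4
  R → 6
  (S ⋈[f=a] R) → 5
  σ[h<=6]((S ⋈[f=a] R)) → 5
  (T ⋈[d=g] σ[h<=6]((S ⋈[f=a] R))) → 4
  π[d,a]((T ⋈[d=g] σ[h<=6]((S ⋈[f=a] R)))) → 4
  R → 6
  S → 4
  γ[g; COUNT(*)→b](S) → 3
  (R ⋈[h=g] γ[g; COUNT(*)→b](S)) → 4
  ρ[f/a]((R ⋈[h=g] γ[g; COUNT(*)→b](S))) → 4
  (π[d,a]((T ⋈[d=g] σ[h<=6]((S ⋈[f=a] R)))) ⋈[d=g] ρ[f/a]((R ⋈[h=g] γ[g; COUNT(*)→b](S)))) → 12

|E| = 12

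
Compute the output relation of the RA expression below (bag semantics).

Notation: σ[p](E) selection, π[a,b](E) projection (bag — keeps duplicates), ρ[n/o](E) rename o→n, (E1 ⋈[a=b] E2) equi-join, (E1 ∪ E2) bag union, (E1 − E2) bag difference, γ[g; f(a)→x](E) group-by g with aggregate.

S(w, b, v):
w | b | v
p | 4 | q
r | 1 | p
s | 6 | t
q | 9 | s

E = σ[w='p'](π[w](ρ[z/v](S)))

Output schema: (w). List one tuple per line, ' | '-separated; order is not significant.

Per-node cardinality:
  S → 4
  ρ[z/v](S) → 4
  π[w](ρ[z/v](S)) → 4
  σ[w='p'](π[w](ρ[z/v](S))) → 1

== RESULT ==
w
p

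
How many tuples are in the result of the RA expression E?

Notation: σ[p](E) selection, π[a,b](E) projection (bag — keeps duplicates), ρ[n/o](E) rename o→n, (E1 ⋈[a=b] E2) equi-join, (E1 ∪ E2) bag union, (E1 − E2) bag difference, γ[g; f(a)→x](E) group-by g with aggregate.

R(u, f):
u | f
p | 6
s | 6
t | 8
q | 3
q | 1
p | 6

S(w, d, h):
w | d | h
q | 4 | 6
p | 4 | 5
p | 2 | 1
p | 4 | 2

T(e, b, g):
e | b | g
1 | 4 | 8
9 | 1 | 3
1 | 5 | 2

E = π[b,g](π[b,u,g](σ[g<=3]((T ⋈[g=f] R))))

Subexpression sizes:
  T → 3
  R → 6
  (T ⋈[g=f] R) → 2
  σ[g<=3]((T ⋈[g=f] R)) → 1
  π[b,u,g](σ[g<=3]((T ⋈[g=f] R))) → 1
  π[b,g](π[b,u,g](σ[g<=3]((T ⋈[g=f] R)))) → 1

|E| = 1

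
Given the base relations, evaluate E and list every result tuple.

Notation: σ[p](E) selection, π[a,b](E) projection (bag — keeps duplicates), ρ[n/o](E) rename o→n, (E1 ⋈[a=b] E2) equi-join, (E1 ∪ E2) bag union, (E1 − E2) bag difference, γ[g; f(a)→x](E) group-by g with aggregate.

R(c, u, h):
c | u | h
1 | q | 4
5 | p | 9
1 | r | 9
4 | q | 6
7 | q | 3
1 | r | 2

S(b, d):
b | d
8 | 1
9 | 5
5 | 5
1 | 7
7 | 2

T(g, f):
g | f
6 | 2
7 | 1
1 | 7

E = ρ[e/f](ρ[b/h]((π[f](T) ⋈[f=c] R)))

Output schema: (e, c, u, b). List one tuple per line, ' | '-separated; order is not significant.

Subexpression sizes:
  T → 3
  π[f](T) → 3
  R → 6
  (π[f](T) ⋈[f=c] R) → 4
  ρ[b/h]((π[f](T) ⋈[f=c] R)) → 4
  ρ[e/f](ρ[b/h]((π[f](T) ⋈[f=c] R))) → 4

== RESULT ==
e | c | u | b
1 | 1 | q | 4
1 | 1 | r | 2
1 | 1 | r | 9
7 | 7 | q | 3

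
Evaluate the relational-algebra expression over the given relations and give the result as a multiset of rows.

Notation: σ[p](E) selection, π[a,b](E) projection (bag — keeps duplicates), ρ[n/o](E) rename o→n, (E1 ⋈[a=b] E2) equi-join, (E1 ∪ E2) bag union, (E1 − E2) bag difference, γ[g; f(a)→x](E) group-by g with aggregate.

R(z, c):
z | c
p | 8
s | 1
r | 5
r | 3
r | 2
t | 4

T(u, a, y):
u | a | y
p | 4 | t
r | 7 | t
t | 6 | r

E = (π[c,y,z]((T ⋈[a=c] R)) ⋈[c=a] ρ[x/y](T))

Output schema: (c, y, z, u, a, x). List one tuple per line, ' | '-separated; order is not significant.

Stepwise |·|:
  T → 3
  R → 6
  (T ⋈[a=c] R) → 1
  π[c,y,z]((T ⋈[a=c] R)) → 1
  T → 3
  ρ[x/y](T) → 3
  (π[c,y,z]((T ⋈[a=c] R)) ⋈[c=a] ρ[x/y](T)) → 1

== RESULT ==
c | y | z | u | a | x
4 | t | t | p | 4 | t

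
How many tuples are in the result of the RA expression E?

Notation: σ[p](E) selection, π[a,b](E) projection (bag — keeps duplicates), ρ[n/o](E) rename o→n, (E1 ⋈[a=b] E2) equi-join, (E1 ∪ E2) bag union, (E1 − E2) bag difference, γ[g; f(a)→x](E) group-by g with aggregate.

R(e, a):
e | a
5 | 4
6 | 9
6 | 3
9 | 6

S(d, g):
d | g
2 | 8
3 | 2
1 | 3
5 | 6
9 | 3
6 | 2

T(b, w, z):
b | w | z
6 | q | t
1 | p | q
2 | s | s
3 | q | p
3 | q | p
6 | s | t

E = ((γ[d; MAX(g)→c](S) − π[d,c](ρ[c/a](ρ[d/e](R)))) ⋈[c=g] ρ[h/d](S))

Stepwise |·|:
  S → 6
  γ[d; MAX(g)→c](S) → 6
  R → 4
  ρ[d/e](R) → 4
  ρ[c/a](ρ[d/e](R)) → 4
  π[d,c](ρ[c/a](ρ[d/e](R))) → 4
  (γ[d; MAX(g)→c](S) − π[d,c](ρ[c/a](ρ[d/e](R)))) → 6
  S → 6
  ρ[h/d](S) → 6
  ((γ[d; MAX(g)→c](S) − π[d,c](ρ[c/a](ρ[d/e](R)))) ⋈[c=g] ρ[h/d](S)) → 10

|E| = 10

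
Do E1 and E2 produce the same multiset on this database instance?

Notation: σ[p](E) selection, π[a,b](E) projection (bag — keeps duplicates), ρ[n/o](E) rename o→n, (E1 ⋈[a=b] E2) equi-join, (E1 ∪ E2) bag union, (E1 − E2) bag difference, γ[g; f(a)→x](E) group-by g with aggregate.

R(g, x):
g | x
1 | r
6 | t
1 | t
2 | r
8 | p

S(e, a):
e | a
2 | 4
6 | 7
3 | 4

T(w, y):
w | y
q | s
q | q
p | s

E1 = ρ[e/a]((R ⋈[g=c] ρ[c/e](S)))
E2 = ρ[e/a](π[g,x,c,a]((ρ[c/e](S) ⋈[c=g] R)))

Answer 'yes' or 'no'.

E1 row counts bottom-up:
  R → 5
  S → 3
  ρ[c/e](S) → 3
  (R ⋈[g=c] ρ[c/e](S)) → 2
  ρ[e/a]((R ⋈[g=c] ρ[c/e](S))) → 2
E2 row counts bottom-up:
  S → 3
  ρ[c/e](S) → 3
  R → 5
  (ρ[c/e](S) ⋈[c=g] R) → 2
  π[g,x,c,a]((ρ[c/e](S) ⋈[c=g] R)) → 2
  ρ[e/a](π[g,x,c,a]((ρ[c/e](S) ⋈[c=g] R))) → 2

E1 and E2 produce the same multiset:
g | x | c | e
2 | r | 2 | 4
6 | t | 6 | 7

yes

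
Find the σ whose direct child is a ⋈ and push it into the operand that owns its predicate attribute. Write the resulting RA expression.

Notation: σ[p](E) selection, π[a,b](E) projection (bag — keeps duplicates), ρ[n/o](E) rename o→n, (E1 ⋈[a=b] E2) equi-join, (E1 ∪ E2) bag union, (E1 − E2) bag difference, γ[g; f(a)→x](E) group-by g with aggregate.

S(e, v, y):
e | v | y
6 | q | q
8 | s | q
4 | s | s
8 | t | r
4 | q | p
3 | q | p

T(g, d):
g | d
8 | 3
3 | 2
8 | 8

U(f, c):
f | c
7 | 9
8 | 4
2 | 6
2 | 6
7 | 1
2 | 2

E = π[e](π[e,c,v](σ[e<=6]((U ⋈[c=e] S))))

σ filters on e, owned by the right side.
E' = π[e](π[e,c,v]((U ⋈[c=e] σ[e<=6](S))))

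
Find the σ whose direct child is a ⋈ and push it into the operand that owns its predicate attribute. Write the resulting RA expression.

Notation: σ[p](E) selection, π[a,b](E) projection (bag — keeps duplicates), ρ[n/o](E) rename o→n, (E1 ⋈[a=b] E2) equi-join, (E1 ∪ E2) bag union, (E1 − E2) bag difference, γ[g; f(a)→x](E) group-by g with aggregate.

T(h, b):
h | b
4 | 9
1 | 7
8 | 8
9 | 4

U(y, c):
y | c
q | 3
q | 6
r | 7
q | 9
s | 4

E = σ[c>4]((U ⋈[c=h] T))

σ filters on c, owned by the left side.
E' = (σ[c>4](U) ⋈[c=h] T)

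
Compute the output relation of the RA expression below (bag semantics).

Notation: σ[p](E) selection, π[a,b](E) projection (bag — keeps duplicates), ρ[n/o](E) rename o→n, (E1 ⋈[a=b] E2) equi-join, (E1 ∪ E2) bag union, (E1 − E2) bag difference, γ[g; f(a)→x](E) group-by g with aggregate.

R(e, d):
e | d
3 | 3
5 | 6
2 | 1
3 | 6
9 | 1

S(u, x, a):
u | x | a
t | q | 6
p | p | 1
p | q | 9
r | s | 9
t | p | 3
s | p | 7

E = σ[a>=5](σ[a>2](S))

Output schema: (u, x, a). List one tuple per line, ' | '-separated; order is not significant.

Subexpression sizes:
  S → 6
  σ[a>2](S) → 5
  σ[a>=5](σ[a>2](S)) → 4

== RESULT ==
u | x | a
p | q | 9
r | s | 9
s | p | 7
t | q | 6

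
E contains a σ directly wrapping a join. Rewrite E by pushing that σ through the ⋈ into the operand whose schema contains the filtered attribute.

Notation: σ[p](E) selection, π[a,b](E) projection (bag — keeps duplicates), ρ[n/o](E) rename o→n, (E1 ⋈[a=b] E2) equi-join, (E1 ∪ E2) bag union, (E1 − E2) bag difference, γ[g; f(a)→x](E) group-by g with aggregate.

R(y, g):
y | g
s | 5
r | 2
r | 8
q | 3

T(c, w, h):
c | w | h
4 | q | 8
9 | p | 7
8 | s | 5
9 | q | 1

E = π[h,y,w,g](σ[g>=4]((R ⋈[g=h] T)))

σ filters on g, owned by the left side.
E' = π[h,y,w,g]((σ[g>=4](R) ⋈[g=h] T))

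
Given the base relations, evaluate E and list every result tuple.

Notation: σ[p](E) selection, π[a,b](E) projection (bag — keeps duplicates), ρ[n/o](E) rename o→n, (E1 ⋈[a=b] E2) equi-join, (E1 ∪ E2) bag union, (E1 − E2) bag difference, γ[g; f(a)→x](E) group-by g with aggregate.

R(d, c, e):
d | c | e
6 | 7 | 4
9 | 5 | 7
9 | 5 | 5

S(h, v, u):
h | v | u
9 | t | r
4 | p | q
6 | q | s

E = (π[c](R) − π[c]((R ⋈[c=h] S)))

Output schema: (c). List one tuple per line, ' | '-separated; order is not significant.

Stepwise |·|:
  R → 3
  π[c](R) → 3
  R → 3
  S → 3
  (R ⋈[c=h] S) → 0
  π[c]((R ⋈[c=h] S)) → 0
  (π[c](R) − π[c]((R ⋈[c=h] S))) → 3

== RESULT ==
c
5
5
7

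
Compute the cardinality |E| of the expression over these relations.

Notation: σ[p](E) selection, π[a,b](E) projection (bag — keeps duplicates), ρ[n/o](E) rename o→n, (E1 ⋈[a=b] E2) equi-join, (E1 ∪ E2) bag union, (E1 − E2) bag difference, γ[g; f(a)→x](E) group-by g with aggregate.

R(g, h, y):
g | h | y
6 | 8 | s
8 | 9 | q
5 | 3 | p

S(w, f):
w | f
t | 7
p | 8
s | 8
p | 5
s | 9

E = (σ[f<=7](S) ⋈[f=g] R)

Subexpression sizes:
  S → 5
  σ[f<=7](S) → 2
  R → 3
  (σ[f<=7](S) ⋈[f=g] R) → 1

|E| = 1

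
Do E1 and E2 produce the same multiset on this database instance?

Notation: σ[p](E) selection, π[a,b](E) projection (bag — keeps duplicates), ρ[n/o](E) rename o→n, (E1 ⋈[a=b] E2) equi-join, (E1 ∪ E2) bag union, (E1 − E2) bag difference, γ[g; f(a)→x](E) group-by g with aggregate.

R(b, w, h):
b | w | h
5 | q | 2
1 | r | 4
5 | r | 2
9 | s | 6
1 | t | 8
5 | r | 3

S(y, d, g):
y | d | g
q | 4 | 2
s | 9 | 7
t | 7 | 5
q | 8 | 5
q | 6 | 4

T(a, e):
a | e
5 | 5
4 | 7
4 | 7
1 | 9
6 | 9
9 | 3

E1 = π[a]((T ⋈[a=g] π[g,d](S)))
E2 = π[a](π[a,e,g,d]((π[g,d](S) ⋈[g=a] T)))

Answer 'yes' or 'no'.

E1 row counts bottom-up:
  T → 6
  S → 5
  π[g,d](S) → 5
  (T ⋈[a=g] π[g,d](S)) → 4
  π[a]((T ⋈[a=g] π[g,d](S))) → 4
E2 row counts bottom-up:
  S → 5
  π[g,d](S) → 5
  T → 6
  (π[g,d](S) ⋈[g=a] T) → 4
  π[a,e,g,d]((π[g,d](S) ⋈[g=a] T)) → 4
  π[a](π[a,e,g,d]((π[g,d](S) ⋈[g=a] T))) → 4

E1 and E2 produce the same multiset:
a
4
4
5
5

yes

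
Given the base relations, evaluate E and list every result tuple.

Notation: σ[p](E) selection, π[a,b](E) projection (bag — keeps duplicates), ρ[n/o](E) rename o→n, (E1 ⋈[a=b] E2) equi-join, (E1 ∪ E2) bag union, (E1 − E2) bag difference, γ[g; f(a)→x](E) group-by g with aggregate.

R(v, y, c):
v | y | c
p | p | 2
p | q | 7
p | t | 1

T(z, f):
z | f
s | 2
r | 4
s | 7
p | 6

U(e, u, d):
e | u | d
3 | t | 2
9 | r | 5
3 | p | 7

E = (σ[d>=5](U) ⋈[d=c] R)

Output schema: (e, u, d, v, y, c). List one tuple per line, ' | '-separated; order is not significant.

Stepwise |·|:
  U → 3
  σ[d>=5](U) → 2
  R → 3
  (σ[d>=5](U) ⋈[d=c] R) → 1

== RESULT ==
e | u | d | v | y | c
3 | p | 7 | p | q | 7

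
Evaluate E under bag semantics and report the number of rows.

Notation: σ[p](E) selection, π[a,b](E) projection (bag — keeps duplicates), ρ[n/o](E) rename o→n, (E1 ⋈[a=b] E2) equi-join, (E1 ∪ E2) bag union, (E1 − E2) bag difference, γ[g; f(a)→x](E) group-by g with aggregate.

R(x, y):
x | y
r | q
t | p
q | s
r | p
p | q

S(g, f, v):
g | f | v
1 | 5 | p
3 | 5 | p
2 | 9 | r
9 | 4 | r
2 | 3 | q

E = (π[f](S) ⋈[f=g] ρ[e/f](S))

Per-node cardinality:
  S → 5
  π[f](S) → 5
  S → 5
  ρ[e/f](S) → 5
  (π[f](S) ⋈[f=g] ρ[e/f](S)) → 2

|E| = 2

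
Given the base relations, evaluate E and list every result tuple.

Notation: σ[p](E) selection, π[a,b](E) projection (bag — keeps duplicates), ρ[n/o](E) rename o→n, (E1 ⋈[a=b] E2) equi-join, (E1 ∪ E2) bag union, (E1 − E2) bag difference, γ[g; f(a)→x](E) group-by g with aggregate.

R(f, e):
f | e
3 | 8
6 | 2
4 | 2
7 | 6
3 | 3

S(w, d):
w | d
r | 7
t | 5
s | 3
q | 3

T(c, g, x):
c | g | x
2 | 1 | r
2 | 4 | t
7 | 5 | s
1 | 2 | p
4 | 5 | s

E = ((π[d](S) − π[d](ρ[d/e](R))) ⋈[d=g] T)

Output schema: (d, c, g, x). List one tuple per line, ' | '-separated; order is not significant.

Subexpression sizes:
  S → 4
  π[d](S) → 4
  R → 5
  ρ[d/e](R) → 5
  π[d](ρ[d/e](R)) → 5
  (π[d](S) − π[d](ρ[d/e](R))) → 3
  T → 5
  ((π[d](S) − π[d](ρ[d/e](R))) ⋈[d=g] T) → 2

== RESULT ==
d | c | g | x
5 | 4 | 5 | s
5 | 7 | 5 | s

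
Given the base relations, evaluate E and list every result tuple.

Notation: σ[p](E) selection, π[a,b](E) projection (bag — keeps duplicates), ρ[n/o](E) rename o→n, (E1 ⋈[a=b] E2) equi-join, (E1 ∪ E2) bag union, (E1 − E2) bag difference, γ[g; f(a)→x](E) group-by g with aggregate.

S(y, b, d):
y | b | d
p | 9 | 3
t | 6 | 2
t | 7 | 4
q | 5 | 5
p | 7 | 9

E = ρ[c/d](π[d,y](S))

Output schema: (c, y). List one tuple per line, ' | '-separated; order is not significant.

Row counts bottom-up:
  S → 5
  π[d,y](S) → 5
  ρ[c/d](π[d,y](S)) → 5

== RESULT ==
c | y
2 | t
3 | p
4 | t
5 | q
9 | p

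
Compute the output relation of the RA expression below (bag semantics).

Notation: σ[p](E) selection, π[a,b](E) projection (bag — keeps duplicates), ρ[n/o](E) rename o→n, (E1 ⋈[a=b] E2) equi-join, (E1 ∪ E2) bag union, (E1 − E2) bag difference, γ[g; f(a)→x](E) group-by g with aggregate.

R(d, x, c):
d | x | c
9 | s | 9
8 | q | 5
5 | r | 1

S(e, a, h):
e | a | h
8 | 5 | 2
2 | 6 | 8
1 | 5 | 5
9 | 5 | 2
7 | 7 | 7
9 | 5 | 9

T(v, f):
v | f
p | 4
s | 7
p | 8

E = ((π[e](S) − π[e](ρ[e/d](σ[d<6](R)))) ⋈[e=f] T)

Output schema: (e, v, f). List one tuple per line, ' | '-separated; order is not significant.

Row counts bottom-up:
  S → 6
  π[e](S) → 6
  R → 3
  σ[d<6](R) → 1
  ρ[e/d](σ[d<6](R)) → 1
  π[e](ρ[e/d](σ[d<6](R))) → 1
  (π[e](S) − π[e](ρ[e/d](σ[d<6](R)))) → 6
  T → 3
  ((π[e](S) − π[e](ρ[e/d](σ[d<6](R)))) ⋈[e=f] T) → 2

== RESULT ==
e | v | f
7 | s | 7
8 | p | 8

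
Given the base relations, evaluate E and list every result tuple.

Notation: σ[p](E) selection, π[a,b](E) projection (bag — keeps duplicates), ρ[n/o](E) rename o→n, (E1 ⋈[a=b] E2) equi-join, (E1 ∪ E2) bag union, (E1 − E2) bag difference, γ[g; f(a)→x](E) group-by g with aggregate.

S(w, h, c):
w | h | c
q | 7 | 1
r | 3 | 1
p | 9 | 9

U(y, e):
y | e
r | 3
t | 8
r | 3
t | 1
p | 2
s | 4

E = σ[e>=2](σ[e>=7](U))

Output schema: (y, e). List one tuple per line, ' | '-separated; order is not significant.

Row counts bottom-up:
  U → 6
  σ[e>=7](U) → 1
  σ[e>=2](σ[e>=7](U)) → 1

== RESULT ==
y | e
t | 8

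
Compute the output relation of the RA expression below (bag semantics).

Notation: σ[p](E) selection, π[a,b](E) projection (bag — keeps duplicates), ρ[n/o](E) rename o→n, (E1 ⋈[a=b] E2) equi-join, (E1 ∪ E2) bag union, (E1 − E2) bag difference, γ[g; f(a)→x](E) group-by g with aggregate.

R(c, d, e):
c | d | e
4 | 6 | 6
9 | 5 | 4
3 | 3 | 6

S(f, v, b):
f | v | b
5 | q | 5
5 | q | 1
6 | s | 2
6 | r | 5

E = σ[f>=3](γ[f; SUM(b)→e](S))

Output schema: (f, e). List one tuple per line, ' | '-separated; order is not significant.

Per-node cardinality:
  S → 4
  γ[f; SUM(b)→e](S) → 2
  σ[f>=3](γ[f; SUM(b)→e](S)) → 2

== RESULT ==
f | e
5 | 6
6 | 7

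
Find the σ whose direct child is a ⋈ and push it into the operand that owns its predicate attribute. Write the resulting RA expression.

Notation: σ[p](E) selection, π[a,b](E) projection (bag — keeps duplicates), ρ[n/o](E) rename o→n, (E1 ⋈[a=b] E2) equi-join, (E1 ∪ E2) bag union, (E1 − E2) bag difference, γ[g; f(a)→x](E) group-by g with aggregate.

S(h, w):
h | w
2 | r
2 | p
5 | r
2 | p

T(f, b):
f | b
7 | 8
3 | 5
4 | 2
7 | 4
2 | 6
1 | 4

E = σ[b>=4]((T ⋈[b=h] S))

σ filters on b, owned by the left side.
E' = (σ[b>=4](T) ⋈[b=h] S)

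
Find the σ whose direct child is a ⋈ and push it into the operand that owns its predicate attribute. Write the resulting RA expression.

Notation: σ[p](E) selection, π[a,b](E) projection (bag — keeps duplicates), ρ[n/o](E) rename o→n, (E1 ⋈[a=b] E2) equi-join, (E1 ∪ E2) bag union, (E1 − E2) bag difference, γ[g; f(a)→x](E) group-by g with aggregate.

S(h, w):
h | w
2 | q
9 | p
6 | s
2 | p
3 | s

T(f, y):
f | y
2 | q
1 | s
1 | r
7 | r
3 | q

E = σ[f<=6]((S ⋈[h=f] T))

σ filters on f, owned by the right side.
E' = (S ⋈[h=f] σ[f<=6](T))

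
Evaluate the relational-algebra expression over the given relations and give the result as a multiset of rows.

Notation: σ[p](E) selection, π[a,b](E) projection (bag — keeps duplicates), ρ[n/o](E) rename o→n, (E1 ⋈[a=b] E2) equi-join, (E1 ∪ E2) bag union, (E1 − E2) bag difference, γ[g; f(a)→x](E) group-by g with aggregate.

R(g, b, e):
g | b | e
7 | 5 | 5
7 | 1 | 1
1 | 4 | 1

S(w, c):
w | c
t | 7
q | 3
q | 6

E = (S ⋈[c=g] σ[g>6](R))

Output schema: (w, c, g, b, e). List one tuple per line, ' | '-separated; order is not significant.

Row counts bottom-up:
  S → 3
  R → 3
  σ[g>6](R) → 2
  (S ⋈[c=g] σ[g>6](R)) → 2

== RESULT ==
w | c | g | b | e
t | 7 | 7 | 1 | 1
t | 7 | 7 | 5 | 5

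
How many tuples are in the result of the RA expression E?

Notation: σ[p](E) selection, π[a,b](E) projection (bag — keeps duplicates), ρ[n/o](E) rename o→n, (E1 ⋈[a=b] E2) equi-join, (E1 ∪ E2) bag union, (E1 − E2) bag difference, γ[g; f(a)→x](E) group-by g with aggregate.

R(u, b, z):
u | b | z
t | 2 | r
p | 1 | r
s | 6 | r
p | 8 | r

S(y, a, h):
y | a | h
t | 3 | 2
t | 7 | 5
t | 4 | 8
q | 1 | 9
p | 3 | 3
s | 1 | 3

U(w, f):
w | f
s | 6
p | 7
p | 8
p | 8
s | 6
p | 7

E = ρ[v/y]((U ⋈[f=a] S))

Per-node cardinality:
  U → 6
  S → 6
  (U ⋈[f=a] S) → 2
  ρ[v/y]((U ⋈[f=a] S)) → 2

|E| = 2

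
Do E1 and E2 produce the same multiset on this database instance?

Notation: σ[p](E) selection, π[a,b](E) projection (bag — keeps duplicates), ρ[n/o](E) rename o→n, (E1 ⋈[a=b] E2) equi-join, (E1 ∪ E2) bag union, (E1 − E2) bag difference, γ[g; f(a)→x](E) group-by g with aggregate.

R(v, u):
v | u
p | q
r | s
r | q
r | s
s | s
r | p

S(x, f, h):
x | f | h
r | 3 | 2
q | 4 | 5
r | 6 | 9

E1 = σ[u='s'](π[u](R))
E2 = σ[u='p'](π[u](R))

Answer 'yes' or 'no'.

E1 stepwise |·|:
  R → 6
  π[u](R) → 6
  σ[u='s'](π[u](R)) → 3
E2 stepwise |·|:
  R → 6
  π[u](R) → 6
  σ[u='p'](π[u](R)) → 1

E1 result:
u
s
s
s
E2 result:
u
p
Witness: ('p',) appears 0× in E1 but 1× in E2.

no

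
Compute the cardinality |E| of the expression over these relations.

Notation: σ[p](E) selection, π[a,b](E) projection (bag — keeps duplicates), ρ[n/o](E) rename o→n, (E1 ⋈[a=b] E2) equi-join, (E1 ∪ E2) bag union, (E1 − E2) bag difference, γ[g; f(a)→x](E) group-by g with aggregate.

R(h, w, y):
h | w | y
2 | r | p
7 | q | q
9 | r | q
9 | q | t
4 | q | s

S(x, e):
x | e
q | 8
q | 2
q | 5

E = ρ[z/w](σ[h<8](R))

Row counts bottom-up:
  R → 5
  σ[h<8](R) → 3
  ρ[z/w](σ[h<8](R)) → 3

|E| = 3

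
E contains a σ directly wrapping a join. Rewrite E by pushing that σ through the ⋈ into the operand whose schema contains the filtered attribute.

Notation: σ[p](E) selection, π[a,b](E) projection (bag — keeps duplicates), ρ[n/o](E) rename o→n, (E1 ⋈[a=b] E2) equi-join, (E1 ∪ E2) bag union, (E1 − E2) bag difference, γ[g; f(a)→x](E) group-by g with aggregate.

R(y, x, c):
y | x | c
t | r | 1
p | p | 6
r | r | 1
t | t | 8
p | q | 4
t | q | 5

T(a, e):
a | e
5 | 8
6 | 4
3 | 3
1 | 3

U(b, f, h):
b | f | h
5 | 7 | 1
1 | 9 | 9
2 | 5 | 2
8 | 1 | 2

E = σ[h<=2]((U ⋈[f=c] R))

σ filters on h, owned by the left side.
E' = (σ[h<=2](U) ⋈[f=c] R)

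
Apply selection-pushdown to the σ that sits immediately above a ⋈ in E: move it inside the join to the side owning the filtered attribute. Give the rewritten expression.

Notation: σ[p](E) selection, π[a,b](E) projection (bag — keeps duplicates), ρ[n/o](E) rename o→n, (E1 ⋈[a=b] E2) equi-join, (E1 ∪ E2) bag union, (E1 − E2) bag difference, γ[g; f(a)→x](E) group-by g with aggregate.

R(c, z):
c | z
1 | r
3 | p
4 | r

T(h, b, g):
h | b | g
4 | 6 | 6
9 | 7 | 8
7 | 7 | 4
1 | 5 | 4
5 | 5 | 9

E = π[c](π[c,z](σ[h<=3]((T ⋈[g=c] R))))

σ filters on h, owned by the left side.
E' = π[c](π[c,z]((σ[h<=3](T) ⋈[g=c] R)))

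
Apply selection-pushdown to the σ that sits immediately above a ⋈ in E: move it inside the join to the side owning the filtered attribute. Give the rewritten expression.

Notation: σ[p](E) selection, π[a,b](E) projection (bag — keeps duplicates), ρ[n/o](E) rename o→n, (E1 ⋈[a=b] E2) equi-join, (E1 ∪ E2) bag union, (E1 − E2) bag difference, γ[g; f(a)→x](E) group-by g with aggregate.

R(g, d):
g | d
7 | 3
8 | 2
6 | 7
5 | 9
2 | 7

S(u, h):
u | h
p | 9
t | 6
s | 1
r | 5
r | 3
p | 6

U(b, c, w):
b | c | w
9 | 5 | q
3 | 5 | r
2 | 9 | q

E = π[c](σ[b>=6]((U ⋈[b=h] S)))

σ filters on b, owned by the left side.
E' = π[c]((σ[b>=6](U) ⋈[b=h] S))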